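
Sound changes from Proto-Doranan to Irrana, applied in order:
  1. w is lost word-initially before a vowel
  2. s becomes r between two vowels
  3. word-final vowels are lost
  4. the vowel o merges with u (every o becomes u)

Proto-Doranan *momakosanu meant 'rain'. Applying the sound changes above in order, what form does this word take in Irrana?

Irrana: *momakosanu
  momakosanu (rule 1 does not apply)
  momakosanu → momakoranu   [rhotacism]
  momakoranu → momakoran   [apocope]
  momakoran → mumakuran   [vowel merger]
  giving Irrana mumakuran.

mumakuran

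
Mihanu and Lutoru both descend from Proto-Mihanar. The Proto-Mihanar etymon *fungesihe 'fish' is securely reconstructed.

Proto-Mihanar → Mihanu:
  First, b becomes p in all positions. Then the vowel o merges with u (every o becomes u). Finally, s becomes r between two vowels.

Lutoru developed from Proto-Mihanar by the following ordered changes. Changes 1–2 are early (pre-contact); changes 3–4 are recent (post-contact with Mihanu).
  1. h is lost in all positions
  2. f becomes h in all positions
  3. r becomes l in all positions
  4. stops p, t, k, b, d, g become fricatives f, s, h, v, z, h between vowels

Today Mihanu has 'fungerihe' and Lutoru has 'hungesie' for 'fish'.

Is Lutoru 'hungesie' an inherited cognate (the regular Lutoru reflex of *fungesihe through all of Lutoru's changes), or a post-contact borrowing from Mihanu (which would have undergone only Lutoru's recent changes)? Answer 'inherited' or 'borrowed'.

inherited

If inherited, *fungesihe would pass through all of Lutoru's changes:
Lutoru: *fungesihe > fungesie > hungesie  (by h-loss, unconditioned shift)
If borrowed from Mihanu 'fungerihe' after the early changes, it would undergo only the recent ones:
  rule 3 (unconditioned shift): fungerihe → fungelihe
  rule 4 (intervocalic lenition): no change (fungelihe)
  ⇒ as a loan: fungelihe
Lutoru 'hungesie' matches the inherited outcome exactly, so it is an inherited cognate, not a loan.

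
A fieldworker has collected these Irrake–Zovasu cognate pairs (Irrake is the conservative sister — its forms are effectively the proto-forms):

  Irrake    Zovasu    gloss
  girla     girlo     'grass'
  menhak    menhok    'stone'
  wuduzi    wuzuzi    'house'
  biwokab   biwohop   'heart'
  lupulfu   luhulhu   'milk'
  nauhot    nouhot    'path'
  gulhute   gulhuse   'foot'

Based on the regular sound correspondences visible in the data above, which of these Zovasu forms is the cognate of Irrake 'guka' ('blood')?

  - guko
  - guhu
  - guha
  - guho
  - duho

guho

biwokab ~ biwohop — Irrake k corresponds to Zovasu h between vowels (before a back vowel).
girla ~ girlo — Irrake a corresponds to Zovasu o word-finally.
Applying these to Irrake 'guka':
  guka → guha   (k→h between vowels (before a back vowel))
  guha → guho   (a→o word-finally)
So the Zovasu cognate is 'guho'.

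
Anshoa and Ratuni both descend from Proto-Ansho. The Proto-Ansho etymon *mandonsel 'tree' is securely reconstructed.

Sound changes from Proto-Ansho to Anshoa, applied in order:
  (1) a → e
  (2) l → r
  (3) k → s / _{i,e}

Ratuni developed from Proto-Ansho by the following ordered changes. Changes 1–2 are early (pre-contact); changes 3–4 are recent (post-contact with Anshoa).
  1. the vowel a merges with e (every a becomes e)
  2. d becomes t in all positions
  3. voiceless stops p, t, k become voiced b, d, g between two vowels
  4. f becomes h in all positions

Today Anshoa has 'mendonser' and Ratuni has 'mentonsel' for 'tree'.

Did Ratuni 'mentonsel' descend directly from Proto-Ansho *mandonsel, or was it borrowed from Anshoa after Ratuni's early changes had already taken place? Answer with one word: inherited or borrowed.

inherited

If inherited, *mandonsel would pass through all of Ratuni's changes:
Ratuni: start from *mandonsel.
  rule 1 (vowel merger): mandonsel → mendonsel
  rule 2 (unconditioned shift): mendonsel → mentonsel
  rule 3: no change — mentonsel
  rule 4: no change — mentonsel
  ⇒ Ratuni mentonsel
If borrowed from Anshoa 'mendonser' after the early changes, it would undergo only the recent ones:
  rule 3 (intervocalic voicing): no change (mendonser)
  rule 4 (unconditioned shift): no change (mendonser)
  ⇒ as a loan: mendonser
Ratuni 'mentonsel' matches the inherited outcome exactly, so it is an inherited cognate, not a loan.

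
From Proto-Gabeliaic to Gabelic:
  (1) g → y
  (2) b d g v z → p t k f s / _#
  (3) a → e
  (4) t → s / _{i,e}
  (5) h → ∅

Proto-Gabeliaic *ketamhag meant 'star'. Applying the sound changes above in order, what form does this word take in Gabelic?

kesemey

Gabelic: *ketamhag > ketamhay > ketemhey > kesemhey > kesemey  (by unconditioned shift, vowel merger, palatalisation, h-loss)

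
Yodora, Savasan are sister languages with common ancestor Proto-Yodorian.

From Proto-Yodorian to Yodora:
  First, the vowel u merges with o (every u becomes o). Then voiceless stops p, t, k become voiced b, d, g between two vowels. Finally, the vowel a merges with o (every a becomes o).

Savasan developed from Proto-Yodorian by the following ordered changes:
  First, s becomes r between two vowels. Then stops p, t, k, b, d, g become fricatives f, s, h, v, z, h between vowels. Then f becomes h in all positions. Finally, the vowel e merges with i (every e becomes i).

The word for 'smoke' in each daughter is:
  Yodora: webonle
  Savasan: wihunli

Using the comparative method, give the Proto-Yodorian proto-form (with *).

Position 2: Yodora has e, Savasan has i. Yodora preserves e here (none of its changes turn any other segment into e), so the proto-segment is *e.
Position 3: Yodora has b, Savasan has h. Taking the neighbouring segments as reconstructed: Yodora b could go back to *p or *b; Savasan h could go back to *p or *k or *g or *f or *h — the one source consistent with every daughter is *p.
Verify the candidate proto-form against each daughter:
Yodora: *wepunle
  wepunle → weponle   [vowel merger]
  weponle → webonle   [intervocalic voicing]
  webonle (rule 3 does not apply)
  giving Yodora webonle.
Savasan: *wepunle > wefunle > wehunle > wihunli  (by intervocalic lenition, unconditioned shift, vowel merger)
Only *wepunle yields all of Yodora webonle, Savasan wihunli.

*wepunle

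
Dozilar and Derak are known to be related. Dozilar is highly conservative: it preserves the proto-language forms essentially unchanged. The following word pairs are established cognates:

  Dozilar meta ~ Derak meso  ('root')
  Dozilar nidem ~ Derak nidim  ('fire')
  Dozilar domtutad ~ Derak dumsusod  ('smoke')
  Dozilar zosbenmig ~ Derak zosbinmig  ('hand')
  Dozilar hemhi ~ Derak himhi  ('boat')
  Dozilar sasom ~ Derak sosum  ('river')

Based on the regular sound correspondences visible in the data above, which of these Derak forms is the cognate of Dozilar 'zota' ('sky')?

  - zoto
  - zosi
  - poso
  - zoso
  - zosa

meta ~ meso, domtutad ~ dumsusod — Dozilar t corresponds to Derak s between vowels (before a back vowel).
meta ~ meso — Dozilar a corresponds to Derak o word-finally.
Applying these to Dozilar 'zota':
  zota → zosa   (t→s between vowels (before a back vowel))
  zosa → zoso   (a→o word-finally)
So the Derak cognate is 'zoso'.

zoso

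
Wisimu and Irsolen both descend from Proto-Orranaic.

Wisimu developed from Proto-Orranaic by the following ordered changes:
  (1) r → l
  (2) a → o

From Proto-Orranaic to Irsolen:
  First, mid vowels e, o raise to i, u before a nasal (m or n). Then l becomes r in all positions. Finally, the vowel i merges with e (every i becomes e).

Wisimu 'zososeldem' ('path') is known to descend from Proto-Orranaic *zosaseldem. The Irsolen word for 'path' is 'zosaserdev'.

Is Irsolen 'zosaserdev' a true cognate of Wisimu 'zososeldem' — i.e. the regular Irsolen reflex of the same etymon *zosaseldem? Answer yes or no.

Derive the expected Irsolen reflex of *zosaseldem:
Irsolen: *zosaseldem > zosaseldim > zosaserdim > zosaserdem  (by pre-nasal raising, unconditioned shift, vowel merger)
The regular Irsolen reflex would be 'zosaserdem', but the attested form is 'zosaserdev'. The correspondence is irregular, so they are not cognates (the Irsolen form has a different source).

no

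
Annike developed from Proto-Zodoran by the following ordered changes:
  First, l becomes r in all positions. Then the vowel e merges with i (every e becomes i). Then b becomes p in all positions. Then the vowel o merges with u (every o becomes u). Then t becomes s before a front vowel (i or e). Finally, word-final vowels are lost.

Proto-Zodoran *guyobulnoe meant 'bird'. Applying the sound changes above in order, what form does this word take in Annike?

Annike: *guyobulnoe > guyoburnoe > guyoburnoi > guyopurnoi > guyupurnui > guyupurnu  (by unconditioned shift, vowel merger, unconditioned shift, vowel merger, apocope)

guyupurnu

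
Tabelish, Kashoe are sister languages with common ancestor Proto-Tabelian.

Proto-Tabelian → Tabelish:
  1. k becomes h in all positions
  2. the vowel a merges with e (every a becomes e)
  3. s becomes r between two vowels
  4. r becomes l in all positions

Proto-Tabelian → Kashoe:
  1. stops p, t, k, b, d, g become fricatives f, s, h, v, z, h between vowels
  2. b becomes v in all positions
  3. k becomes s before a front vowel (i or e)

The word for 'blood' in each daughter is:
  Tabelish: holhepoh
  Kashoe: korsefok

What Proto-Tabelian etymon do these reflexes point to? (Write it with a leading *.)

*korkepok

Position 1: Tabelish has h, Kashoe has k. Kashoe preserves k here (none of its changes turn any other segment into k), so the proto-segment is *k.
Position 6: Tabelish has p, Kashoe has f. Tabelish preserves p here (none of its changes turn any other segment into p), so the proto-segment is *p.
Position 4: Tabelish has h, Kashoe has s. Taking the neighbouring segments as reconstructed: Tabelish h could go back to *k or *h; Kashoe s could go back to *k or *s — the one source consistent with every daughter is *k.
Continuing position by position gives *korkepok; check it forward:
Tabelish: start from *korkepok.
  rule 1 (unconditioned shift): korkepok → horhepoh
  rule 2: no change — horhepoh
  rule 3: no change — horhepoh
  rule 4 (unconditioned shift): horhepoh → holhepoh
  ⇒ Tabelish holhepoh
Kashoe: start from *korkepok.
  rule 1 (intervocalic lenition): korkepok → korkefok
  rule 2: no change — korkefok
  rule 3 (palatalisation): korkefok → korsefok
  ⇒ Kashoe korsefok
*korkepok is the unique common source.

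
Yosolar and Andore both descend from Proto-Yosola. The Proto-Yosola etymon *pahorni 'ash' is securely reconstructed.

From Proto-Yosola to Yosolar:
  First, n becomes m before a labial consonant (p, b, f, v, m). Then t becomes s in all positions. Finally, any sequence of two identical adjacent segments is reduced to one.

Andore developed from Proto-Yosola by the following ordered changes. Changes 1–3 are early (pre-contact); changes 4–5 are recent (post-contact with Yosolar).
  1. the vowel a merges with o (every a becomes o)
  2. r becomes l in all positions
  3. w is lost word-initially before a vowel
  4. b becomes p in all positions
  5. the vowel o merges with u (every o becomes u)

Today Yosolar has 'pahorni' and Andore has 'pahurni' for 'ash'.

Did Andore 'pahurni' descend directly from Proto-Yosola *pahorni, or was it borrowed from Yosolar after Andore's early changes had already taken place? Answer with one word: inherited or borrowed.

borrowed

If inherited, *pahorni would pass through all of Andore's changes:
Andore: start from *pahorni.
  rule 1 (vowel merger): pahorni → pohorni
  rule 2 (unconditioned shift): pohorni → poholni
  rule 3: no change — poholni
  rule 4: no change — poholni
  rule 5 (vowel merger): poholni → puhulni
  ⇒ Andore puhulni
If borrowed from Yosolar 'pahorni' after the early changes, it would undergo only the recent ones:
  rule 4 (unconditioned shift): no change (pahorni)
  rule 5 (vowel merger): pahorni → pahurni
  ⇒ as a loan: pahurni
Andore 'pahurni' matches the loan outcome 'pahurni', not the inherited 'puhulni' — it skipped the early Andore changes, so it was borrowed from Yosolar.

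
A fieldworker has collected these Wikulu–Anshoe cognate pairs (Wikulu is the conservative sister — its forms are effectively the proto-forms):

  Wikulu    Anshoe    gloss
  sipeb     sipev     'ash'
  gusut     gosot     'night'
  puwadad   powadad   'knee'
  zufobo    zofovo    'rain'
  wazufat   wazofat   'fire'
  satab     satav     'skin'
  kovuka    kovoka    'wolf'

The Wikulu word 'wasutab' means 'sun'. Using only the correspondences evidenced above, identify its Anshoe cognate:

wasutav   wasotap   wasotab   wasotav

gusut ~ gosot, puwadad ~ powadad — Wikulu u corresponds to Anshoe o after a consonant, before a consonant other than r, m, n, p, b, f, v.
sipeb ~ sipev, satab ~ satav — Wikulu b corresponds to Anshoe v word-finally.
Applying these to Wikulu 'wasutab':
  wasutab → wasotab   (u→o after a consonant, before a consonant other than r, m, n, p, b, f, v)
  wasotab → wasotav   (b→v word-finally)
So the Anshoe cognate is 'wasotav'.

wasotav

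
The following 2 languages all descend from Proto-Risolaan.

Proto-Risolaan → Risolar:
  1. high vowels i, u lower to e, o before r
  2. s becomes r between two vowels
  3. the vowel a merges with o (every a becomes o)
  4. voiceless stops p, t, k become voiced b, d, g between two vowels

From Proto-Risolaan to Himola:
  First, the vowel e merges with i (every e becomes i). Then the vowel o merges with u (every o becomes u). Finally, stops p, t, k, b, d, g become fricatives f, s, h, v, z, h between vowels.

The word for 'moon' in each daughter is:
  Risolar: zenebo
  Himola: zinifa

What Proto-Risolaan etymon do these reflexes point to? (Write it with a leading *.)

*zenepa

Position 2: Risolar has e, Himola has i. Taking the neighbouring segments as reconstructed: Risolar e can only go back to *e; Himola i could go back to *e or *i — the one source consistent with every daughter is *e.
Position 6: Risolar has o, Himola has a. Himola preserves a here (none of its changes turn any other segment into a), so the proto-segment is *a.
Continuing position by position gives *zenepa; check it forward:
Risolar: *zenepa > zenepo > zenebo  (by vowel merger, intervocalic voicing)
Himola: *zenepa > zinipa > zinifa  (by vowel merger, intervocalic lenition)
*zenepa is the unique common source.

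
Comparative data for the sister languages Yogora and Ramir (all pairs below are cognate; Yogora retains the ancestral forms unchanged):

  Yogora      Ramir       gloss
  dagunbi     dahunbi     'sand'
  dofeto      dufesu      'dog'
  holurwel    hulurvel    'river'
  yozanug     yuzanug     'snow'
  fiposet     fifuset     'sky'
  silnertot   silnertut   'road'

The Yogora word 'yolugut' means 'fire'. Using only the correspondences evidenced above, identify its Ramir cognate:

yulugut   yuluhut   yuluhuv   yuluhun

yuluhut

holurwel ~ hulurvel, yozanug ~ yuzanug — Yogora o corresponds to Ramir u after a consonant, before a consonant other than r, m, n, p, b, f, v.
dagunbi ~ dahunbi — Yogora g corresponds to Ramir h between vowels (before a back vowel).
Applying these to Yogora 'yolugut':
  yolugut → yulugut   (o→u after a consonant, before a consonant other than r, m, n, p, b, f, v)
  yulugut → yuluhut   (g→h between vowels (before a back vowel))
So the Ramir cognate is 'yuluhut'.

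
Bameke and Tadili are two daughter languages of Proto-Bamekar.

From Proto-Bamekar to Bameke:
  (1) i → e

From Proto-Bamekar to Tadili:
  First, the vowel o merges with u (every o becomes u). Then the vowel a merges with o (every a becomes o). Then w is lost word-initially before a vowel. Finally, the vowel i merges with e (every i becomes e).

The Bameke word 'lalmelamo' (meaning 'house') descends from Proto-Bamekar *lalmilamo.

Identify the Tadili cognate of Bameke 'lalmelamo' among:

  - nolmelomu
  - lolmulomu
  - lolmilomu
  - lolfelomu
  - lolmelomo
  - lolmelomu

lolmelomu

Tadili: start from *lalmilamo.
  rule 1 (vowel merger): lalmilamo → lalmilamu
  rule 2 (vowel merger): lalmilamu → lolmilomu
  rule 3: no change — lolmilomu
  rule 4 (vowel merger): lolmilomu → lolmelomu
  ⇒ Tadili lolmelomu
The other candidates each miss or misapply at least one Tadili change.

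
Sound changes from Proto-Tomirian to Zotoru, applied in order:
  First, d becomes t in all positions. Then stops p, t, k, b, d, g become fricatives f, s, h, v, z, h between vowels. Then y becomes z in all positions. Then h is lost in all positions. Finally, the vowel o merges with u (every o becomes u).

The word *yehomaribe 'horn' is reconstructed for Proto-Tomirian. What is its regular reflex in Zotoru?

zeumarive

Zotoru: start from *yehomaribe.
  rule 1: no change — yehomaribe
  rule 2 (intervocalic lenition): yehomaribe → yehomarive
  rule 3 (unconditioned shift): yehomarive → zehomarive
  rule 4 (h-loss): zehomarive → zeomarive
  rule 5 (vowel merger): zeomarive → zeumarive
  ⇒ Zotoru zeumarive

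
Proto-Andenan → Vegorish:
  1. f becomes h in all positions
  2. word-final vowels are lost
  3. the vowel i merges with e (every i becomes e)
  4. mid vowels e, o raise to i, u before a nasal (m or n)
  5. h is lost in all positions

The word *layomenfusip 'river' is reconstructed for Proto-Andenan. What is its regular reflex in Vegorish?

Vegorish: start from *layomenfusip.
  rule 1 (unconditioned shift): layomenfusip → layomenhusip
  rule 2: no change — layomenhusip
  rule 3 (vowel merger): layomenhusip → layomenhusep
  rule 4 (pre-nasal raising): layomenhusep → layuminhusep
  rule 5 (h-loss): layuminhusep → layuminusep
  ⇒ Vegorish layuminusep

layuminusep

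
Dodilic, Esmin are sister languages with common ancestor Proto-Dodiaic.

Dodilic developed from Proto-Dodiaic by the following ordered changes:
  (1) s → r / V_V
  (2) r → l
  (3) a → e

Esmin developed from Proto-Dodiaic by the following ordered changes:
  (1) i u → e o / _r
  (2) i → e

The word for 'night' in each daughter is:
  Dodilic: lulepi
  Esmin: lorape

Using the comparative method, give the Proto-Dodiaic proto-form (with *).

Position 4: Dodilic has e, Esmin has a. Esmin preserves a here (none of its changes turn any other segment into a), so the proto-segment is *a.
Position 6: Dodilic has i, Esmin has e. Dodilic preserves i here (none of its changes turn any other segment into i), so the proto-segment is *i.
Continuing position by position gives *lurapi; check it forward:
Dodilic: *lurapi
  lurapi (rule 1 does not apply)
  lurapi → lulapi   [unconditioned shift]
  lulapi → lulepi   [vowel merger]
  giving Dodilic lulepi.
Esmin: start from *lurapi.
  rule 1 (pre-rhotic lowering): lurapi → lorapi
  rule 2 (vowel merger): lorapi → lorape
  ⇒ Esmin lorape
Only *lurapi yields all of Dodilic lulepi, Esmin lorape.

*lurapi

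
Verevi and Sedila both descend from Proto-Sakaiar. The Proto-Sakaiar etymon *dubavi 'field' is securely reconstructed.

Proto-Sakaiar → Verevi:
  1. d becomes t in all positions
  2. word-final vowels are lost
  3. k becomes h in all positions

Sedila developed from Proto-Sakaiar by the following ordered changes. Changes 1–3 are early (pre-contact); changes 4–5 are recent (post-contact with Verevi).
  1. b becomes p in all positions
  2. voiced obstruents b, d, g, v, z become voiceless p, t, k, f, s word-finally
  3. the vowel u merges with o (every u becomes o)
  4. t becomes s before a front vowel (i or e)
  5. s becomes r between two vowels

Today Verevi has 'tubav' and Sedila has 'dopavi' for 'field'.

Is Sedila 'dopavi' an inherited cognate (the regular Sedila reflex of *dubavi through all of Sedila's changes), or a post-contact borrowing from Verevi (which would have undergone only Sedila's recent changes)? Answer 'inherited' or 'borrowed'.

If inherited, *dubavi would pass through all of Sedila's changes:
Sedila: start from *dubavi.
  rule 1 (unconditioned shift): dubavi → dupavi
  rule 2: no change — dupavi
  rule 3 (vowel merger): dupavi → dopavi
  rule 4: no change — dopavi
  rule 5: no change — dopavi
  ⇒ Sedila dopavi
If borrowed from Verevi 'tubav' after the early changes, it would undergo only the recent ones:
  rule 4 (palatalisation): no change (tubav)
  rule 5 (rhotacism): no change (tubav)
  ⇒ as a loan: tubav
Sedila 'dopavi' matches the inherited outcome exactly, so it is an inherited cognate, not a loan.

inherited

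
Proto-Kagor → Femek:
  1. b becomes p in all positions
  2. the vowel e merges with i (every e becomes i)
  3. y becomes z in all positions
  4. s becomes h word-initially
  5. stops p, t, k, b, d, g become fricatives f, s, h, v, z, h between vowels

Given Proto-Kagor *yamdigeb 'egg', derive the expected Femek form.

zamdihip

Femek: *yamdigeb
  yamdigeb → yamdigep   [unconditioned shift]
  yamdigep → yamdigip   [vowel merger]
  yamdigip → zamdigip   [unconditioned shift]
  zamdigip (rule 4 does not apply)
  zamdigip → zamdihip   [intervocalic lenition]
  giving Femek zamdihip.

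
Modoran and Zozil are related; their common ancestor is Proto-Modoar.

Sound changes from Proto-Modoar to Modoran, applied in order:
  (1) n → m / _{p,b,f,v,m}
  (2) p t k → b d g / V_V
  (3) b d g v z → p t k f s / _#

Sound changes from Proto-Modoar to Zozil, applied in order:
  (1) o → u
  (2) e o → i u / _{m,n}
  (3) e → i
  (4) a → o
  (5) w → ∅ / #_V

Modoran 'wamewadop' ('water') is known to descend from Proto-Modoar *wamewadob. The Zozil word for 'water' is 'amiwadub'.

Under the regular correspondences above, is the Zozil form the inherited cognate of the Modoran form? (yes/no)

no

Derive the expected Zozil reflex of *wamewadob:
Zozil: *wamewadob
  wamewadob → wamewadub   [vowel merger]
  wamewadub (rule 2 does not apply)
  wamewadub → wamiwadub   [vowel merger]
  wamiwadub → womiwodub   [vowel merger]
  womiwodub → omiwodub   [glide loss]
  giving Zozil omiwodub.
The regular Zozil reflex would be 'omiwodub', but the attested form is 'amiwadub'. The correspondence is irregular, so they are not cognates (the Zozil form has a different source).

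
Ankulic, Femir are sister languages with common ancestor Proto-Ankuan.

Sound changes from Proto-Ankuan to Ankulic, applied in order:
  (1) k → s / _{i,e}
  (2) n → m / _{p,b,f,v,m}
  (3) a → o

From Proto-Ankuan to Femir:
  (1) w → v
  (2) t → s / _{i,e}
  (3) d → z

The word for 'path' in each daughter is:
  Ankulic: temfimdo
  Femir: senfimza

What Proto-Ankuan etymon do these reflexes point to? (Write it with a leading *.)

*tenfimda

Position 1: Ankulic has t, Femir has s. Ankulic preserves t here (none of its changes turn any other segment into t), so the proto-segment is *t.
Position 8: Ankulic has o, Femir has a. Femir preserves a here (none of its changes turn any other segment into a), so the proto-segment is *a.
Continuing position by position gives *tenfimda; check it forward:
Ankulic: *tenfimda
  tenfimda (rule 1 does not apply)
  tenfimda → temfimda   [nasal place assimilation]
  temfimda → temfimdo   [vowel merger]
  giving Ankulic temfimdo.
Femir: *tenfimda
  tenfimda (rule 1 does not apply)
  tenfimda → senfimda   [palatalisation]
  senfimda → senfimza   [unconditioned shift]
  giving Femir senfimza.
Only *tenfimda yields all of Ankulic temfimdo, Femir senfimza.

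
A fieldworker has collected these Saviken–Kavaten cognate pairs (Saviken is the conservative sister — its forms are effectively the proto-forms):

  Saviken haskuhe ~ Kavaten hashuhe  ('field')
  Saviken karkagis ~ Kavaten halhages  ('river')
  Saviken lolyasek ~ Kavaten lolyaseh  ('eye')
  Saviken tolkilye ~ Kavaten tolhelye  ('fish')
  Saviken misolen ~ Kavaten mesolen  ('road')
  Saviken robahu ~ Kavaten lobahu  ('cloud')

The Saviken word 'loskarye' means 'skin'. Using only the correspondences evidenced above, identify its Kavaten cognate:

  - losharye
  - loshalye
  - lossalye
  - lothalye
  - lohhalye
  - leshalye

karkagis ~ halhages — Saviken k corresponds to Kavaten h after a consonant, before a back vowel.
karkagis ~ halhages — Saviken r corresponds to Kavaten l after a vowel, before a consonant other than r, m, n, p, b, f, v.
Applying these to Saviken 'loskarye':
  loskarye → losharye   (k→h after a consonant, before a back vowel)
  losharye → loshalye   (r→l after a vowel, before a consonant other than r, m, n, p, b, f, v)
So the Kavaten cognate is 'loshalye'.

loshalye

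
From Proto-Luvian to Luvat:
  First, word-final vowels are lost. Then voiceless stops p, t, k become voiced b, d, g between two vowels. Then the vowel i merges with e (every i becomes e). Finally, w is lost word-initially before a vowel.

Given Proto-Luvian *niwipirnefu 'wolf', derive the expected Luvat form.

newebernef

Luvat: *niwipirnefu
  niwipirnefu → niwipirnef   [apocope]
  niwipirnef → niwibirnef   [intervocalic voicing]
  niwibirnef → newebernef   [vowel merger]
  newebernef (rule 4 does not apply)
  giving Luvat newebernef.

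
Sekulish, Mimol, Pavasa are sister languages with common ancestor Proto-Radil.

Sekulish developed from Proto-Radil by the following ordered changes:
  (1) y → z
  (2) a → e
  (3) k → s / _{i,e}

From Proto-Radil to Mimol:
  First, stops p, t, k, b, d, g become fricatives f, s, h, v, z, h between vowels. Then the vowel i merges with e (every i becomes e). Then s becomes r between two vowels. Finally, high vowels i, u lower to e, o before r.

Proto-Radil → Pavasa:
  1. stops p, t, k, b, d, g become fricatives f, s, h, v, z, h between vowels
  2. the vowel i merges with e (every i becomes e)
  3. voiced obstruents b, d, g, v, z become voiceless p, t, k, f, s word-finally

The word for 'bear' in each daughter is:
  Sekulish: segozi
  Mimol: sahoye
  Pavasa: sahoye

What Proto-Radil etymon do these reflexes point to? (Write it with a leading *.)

*sagoyi

Position 5: Sekulish has z, Mimol has y, Pavasa has y. Mimol preserves y here (none of its changes turn any other segment into y), so the proto-segment is *y.
Position 2: Sekulish has e, Mimol has a, Pavasa has a. Mimol preserves a here (none of its changes turn any other segment into a), so the proto-segment is *a.
This points to *sagoyi. Verify forward in each daughter:
Sekulish: *sagoyi > sagozi > segozi  (by unconditioned shift, vowel merger)
Mimol: *sagoyi
  sagoyi → sahoyi   [intervocalic lenition]
  sahoyi → sahoye   [vowel merger]
  sahoye (rule 3 does not apply)
  sahoye (rule 4 does not apply)
  giving Mimol sahoye.
Pavasa: start from *sagoyi.
  rule 1 (intervocalic lenition): sagoyi → sahoyi
  rule 2 (vowel merger): sahoyi → sahoye
  rule 3: no change — sahoye
  ⇒ Pavasa sahoye
Only *sagoyi yields all of Sekulish segozi, Mimol sahoye, Pavasa sahoye.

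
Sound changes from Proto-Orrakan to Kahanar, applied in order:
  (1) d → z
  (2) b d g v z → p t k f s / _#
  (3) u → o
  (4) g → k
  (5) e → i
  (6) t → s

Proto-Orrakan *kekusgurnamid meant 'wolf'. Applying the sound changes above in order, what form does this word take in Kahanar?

Kahanar: start from *kekusgurnamid.
  rule 1 (unconditioned shift): kekusgurnamid → kekusgurnamiz
  rule 2 (final devoicing): kekusgurnamiz → kekusgurnamis
  rule 3 (vowel merger): kekusgurnamis → kekosgornamis
  rule 4 (unconditioned shift): kekosgornamis → kekoskornamis
  rule 5 (vowel merger): kekoskornamis → kikoskornamis
  rule 6: no change — kikoskornamis
  ⇒ Kahanar kikoskornamis

kikoskornamis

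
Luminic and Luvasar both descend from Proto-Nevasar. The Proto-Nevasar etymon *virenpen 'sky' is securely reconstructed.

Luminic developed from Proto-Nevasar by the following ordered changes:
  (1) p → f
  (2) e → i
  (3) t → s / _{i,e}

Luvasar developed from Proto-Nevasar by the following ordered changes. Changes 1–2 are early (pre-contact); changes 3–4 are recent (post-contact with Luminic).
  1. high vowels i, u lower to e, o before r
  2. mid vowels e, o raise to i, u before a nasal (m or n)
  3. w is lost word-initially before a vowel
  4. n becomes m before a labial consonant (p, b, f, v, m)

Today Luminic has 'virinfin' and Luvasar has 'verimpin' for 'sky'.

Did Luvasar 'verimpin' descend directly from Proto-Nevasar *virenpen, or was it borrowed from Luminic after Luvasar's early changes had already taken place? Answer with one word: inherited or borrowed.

If inherited, *virenpen would pass through all of Luvasar's changes:
Luvasar: start from *virenpen.
  rule 1 (pre-rhotic lowering): virenpen → verenpen
  rule 2 (pre-nasal raising): verenpen → verinpin
  rule 3: no change — verinpin
  rule 4 (nasal place assimilation): verinpin → verimpin
  ⇒ Luvasar verimpin
If borrowed from Luminic 'virinfin' after the early changes, it would undergo only the recent ones:
  rule 3 (glide loss): no change (virinfin)
  rule 4 (nasal place assimilation): virinfin → virimfin
  ⇒ as a loan: virimfin
Luvasar 'verimpin' matches the inherited outcome exactly, so it is an inherited cognate, not a loan.

inherited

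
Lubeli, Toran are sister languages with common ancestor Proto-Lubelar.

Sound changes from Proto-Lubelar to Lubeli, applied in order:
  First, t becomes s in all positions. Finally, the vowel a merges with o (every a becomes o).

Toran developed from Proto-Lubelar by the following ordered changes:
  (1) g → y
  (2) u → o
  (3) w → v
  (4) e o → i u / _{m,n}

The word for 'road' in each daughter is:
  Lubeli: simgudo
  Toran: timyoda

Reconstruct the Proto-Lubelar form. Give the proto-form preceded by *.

*timguda

Position 4: Lubeli has g, Toran has y. Lubeli preserves g here (none of its changes turn any other segment into g), so the proto-segment is *g.
Position 5: Lubeli has u, Toran has o. Lubeli preserves u here (none of its changes turn any other segment into u), so the proto-segment is *u.
Position 7: Lubeli has o, Toran has a. Toran preserves a here (none of its changes turn any other segment into a), so the proto-segment is *a.
This points to *timguda. Verify forward in each daughter:
Lubeli: *timguda > simguda > simgudo  (by unconditioned shift, vowel merger)
Toran: *timguda
  timguda → timyuda   [unconditioned shift]
  timyuda → timyoda   [vowel merger]
  timyoda (rule 3 does not apply)
  timyoda (rule 4 does not apply)
  giving Toran timyoda.
No other proto-form is consistent with every reflex, so the reconstruction is *timguda.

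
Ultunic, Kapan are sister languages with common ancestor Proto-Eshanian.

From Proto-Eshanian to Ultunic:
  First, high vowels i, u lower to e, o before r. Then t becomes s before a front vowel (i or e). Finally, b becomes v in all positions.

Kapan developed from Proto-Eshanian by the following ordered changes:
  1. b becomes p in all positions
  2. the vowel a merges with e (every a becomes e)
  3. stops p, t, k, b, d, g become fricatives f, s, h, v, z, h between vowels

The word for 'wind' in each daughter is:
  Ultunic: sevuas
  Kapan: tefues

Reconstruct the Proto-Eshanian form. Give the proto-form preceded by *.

*tebuas

Position 3: Ultunic has v, Kapan has f. Taking the neighbouring segments as reconstructed: Ultunic v could go back to *b or *v; Kapan f could go back to *p or *b or *f — the one source consistent with every daughter is *b.
Position 5: Ultunic has a, Kapan has e. Ultunic preserves a here (none of its changes turn any other segment into a), so the proto-segment is *a.
Continuing position by position gives *tebuas; check it forward:
Ultunic: *tebuas
  tebuas (rule 1 does not apply)
  tebuas → sebuas   [palatalisation]
  sebuas → sevuas   [unconditioned shift]
  giving Ultunic sevuas.
Kapan: *tebuas > tepuas > tepues > tefues  (by unconditioned shift, vowel merger, intervocalic lenition)
*tebuas is the unique common source.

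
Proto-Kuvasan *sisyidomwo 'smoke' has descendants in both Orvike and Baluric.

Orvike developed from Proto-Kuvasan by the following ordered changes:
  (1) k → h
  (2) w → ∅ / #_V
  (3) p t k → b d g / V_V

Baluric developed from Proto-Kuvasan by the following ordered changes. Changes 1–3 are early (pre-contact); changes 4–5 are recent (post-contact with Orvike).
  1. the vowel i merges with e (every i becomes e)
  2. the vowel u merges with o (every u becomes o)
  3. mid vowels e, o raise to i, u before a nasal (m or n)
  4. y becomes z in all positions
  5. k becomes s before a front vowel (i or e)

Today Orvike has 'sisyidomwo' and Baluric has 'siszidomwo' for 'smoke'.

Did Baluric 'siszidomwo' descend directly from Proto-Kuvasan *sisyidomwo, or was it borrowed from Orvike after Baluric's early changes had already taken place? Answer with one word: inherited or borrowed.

If inherited, *sisyidomwo would pass through all of Baluric's changes:
Baluric: *sisyidomwo
  sisyidomwo → sesyedomwo   [vowel merger]
  sesyedomwo (rule 2 does not apply)
  sesyedomwo → sesyedumwo   [pre-nasal raising]
  sesyedumwo → seszedumwo   [unconditioned shift]
  seszedumwo (rule 5 does not apply)
  giving Baluric seszedumwo.
If borrowed from Orvike 'sisyidomwo' after the early changes, it would undergo only the recent ones:
  rule 4 (unconditioned shift): sisyidomwo → siszidomwo
  rule 5 (palatalisation): no change (siszidomwo)
  ⇒ as a loan: siszidomwo
Baluric 'siszidomwo' matches the loan outcome 'siszidomwo', not the inherited 'seszedumwo' — it skipped the early Baluric changes, so it was borrowed from Orvike.

borrowed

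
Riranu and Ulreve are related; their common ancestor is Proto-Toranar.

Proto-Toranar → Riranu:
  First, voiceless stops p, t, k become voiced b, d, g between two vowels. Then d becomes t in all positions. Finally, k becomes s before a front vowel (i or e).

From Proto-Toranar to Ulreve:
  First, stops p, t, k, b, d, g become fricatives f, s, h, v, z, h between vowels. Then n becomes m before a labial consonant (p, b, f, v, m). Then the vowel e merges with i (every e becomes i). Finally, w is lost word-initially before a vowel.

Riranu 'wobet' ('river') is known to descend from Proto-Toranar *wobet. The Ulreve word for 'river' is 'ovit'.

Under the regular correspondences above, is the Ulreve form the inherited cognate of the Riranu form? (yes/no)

Derive the expected Ulreve reflex of *wobet:
Ulreve: *wobet
  wobet → wovet   [intervocalic lenition]
  wovet (rule 2 does not apply)
  wovet → wovit   [vowel merger]
  wovit → ovit   [glide loss]
  giving Ulreve ovit.
Ulreve 'ovit' matches the regular reflex exactly, so the pair is cognate.

yes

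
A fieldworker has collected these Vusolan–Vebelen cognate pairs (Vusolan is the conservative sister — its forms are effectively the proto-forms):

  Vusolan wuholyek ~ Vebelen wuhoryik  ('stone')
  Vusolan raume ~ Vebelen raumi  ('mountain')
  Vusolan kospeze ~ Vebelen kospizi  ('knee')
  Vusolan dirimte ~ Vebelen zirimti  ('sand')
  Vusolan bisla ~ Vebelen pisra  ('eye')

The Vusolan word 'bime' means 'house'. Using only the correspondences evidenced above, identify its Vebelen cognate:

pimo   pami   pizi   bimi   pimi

bisla ~ pisra — Vusolan b corresponds to Vebelen p word-initially before a front vowel.
raume ~ raumi, kospeze ~ kospizi — Vusolan e corresponds to Vebelen i word-finally.
Applying these to Vusolan 'bime':
  bime → pime   (b→p word-initially before a front vowel)
  pime → pimi   (e→i word-finally)
So the Vebelen cognate is 'pimi'.

pimi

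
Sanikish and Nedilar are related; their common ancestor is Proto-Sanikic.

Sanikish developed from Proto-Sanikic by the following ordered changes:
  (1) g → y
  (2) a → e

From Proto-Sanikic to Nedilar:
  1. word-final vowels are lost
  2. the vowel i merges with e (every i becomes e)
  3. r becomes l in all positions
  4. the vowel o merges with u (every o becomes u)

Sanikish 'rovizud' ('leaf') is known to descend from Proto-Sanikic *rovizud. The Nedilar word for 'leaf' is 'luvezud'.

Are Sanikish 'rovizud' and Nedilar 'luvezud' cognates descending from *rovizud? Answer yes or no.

yes

Derive the expected Nedilar reflex of *rovizud:
Nedilar: start from *rovizud.
  rule 1: no change — rovizud
  rule 2 (vowel merger): rovizud → rovezud
  rule 3 (unconditioned shift): rovezud → lovezud
  rule 4 (vowel merger): lovezud → luvezud
  ⇒ Nedilar luvezud
Nedilar 'luvezud' matches the regular reflex exactly, so the pair is cognate.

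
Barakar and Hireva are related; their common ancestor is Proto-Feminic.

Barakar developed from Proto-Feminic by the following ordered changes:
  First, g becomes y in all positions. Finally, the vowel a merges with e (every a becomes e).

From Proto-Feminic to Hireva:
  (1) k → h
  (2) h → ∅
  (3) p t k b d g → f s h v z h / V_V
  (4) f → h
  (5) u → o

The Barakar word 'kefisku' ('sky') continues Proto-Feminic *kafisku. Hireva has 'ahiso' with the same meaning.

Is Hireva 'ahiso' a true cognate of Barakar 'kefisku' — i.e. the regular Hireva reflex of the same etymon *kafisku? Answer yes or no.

Derive the expected Hireva reflex of *kafisku:
Hireva: start from *kafisku.
  rule 1 (unconditioned shift): kafisku → hafishu
  rule 2 (h-loss): hafishu → afisu
  rule 3: no change — afisu
  rule 4 (unconditioned shift): afisu → ahisu
  rule 5 (vowel merger): ahisu → ahiso
  ⇒ Hireva ahiso
Hireva 'ahiso' matches the regular reflex exactly, so the pair is cognate.

yes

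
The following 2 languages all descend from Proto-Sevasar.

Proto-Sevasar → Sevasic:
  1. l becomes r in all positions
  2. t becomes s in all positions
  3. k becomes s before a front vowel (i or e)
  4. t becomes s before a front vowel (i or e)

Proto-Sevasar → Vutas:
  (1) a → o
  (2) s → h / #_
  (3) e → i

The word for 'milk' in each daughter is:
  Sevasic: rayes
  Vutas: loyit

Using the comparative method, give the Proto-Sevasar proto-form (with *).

Position 2: Sevasic has a, Vutas has o. Sevasic preserves a here (none of its changes turn any other segment into a), so the proto-segment is *a.
Position 4: Sevasic has e, Vutas has i. Sevasic preserves e here (none of its changes turn any other segment into e), so the proto-segment is *e.
Position 1: Sevasic has r, Vutas has l. Vutas preserves l here (none of its changes turn any other segment into l), so the proto-segment is *l.
This points to *layet. Verify forward in each daughter:
Sevasic: start from *layet.
  rule 1 (unconditioned shift): layet → rayet
  rule 2 (unconditioned shift): rayet → rayes
  rule 3: no change — rayes
  rule 4: no change — rayes
  ⇒ Sevasic rayes
Vutas: *layet > loyet > loyit  (by vowel merger, vowel merger)
No other proto-form is consistent with every reflex, so the reconstruction is *layet.

*layet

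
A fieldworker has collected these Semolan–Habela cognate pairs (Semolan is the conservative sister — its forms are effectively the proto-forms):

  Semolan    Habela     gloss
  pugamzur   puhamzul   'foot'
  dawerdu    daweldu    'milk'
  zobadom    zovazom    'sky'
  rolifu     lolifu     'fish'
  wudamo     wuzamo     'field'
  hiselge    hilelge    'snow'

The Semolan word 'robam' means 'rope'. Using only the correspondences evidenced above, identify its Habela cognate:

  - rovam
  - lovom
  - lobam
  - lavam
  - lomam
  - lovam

rolifu ~ lolifu — Semolan r corresponds to Habela l word-initially before a back vowel.
zobadom ~ zovazom — Semolan b corresponds to Habela v between vowels (before a back vowel).
Applying these to Semolan 'robam':
  robam → lobam   (r→l word-initially before a back vowel)
  lobam → lovam   (b→v between vowels (before a back vowel))
So the Habela cognate is 'lovam'.

lovam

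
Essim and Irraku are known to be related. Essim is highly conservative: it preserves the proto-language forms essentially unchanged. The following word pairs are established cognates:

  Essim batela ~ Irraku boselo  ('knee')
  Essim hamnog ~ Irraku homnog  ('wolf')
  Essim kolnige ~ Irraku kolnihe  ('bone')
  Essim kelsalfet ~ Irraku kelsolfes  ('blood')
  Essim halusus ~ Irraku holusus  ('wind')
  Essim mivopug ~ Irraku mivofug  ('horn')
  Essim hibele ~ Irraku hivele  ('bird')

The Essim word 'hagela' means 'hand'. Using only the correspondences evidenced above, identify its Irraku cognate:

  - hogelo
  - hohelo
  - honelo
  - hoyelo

hohelo

batela ~ boselo, kelsalfet ~ kelsolfes — Essim a corresponds to Irraku o after a consonant, before a consonant other than r, m, n, p, b, f, v.
kolnige ~ kolnihe — Essim g corresponds to Irraku h between vowels (before a front vowel).
batela ~ boselo — Essim a corresponds to Irraku o word-finally.
Applying these to Essim 'hagela':
  hagela → hogela   (a→o after a consonant, before a consonant other than r, m, n, p, b, f, v)
  hogela → hohela   (g→h between vowels (before a front vowel))
  hohela → hohelo   (a→o word-finally)
So the Irraku cognate is 'hohelo'.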